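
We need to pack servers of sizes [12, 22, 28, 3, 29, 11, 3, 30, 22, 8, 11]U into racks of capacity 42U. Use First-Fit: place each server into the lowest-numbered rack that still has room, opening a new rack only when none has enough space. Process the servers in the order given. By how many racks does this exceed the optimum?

First-Fit: [12,22,3,3] [28,11] [29,8] [30,11] [22] → 5 racks.
Total size 179U; any packing needs at least ⌈179/42⌉ = 5 racks.
So 5 is already optimal.

0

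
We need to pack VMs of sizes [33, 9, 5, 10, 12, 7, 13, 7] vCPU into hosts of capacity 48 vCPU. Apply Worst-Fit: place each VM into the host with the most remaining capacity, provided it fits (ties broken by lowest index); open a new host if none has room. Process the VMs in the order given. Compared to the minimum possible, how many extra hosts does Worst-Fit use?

1

Worst-Fit: [33,9,5] [10,12,7,13] [7] → 3 hosts.
Total size 96 vCPU; any packing needs at least ⌈96/48⌉ = 2 hosts.
An optimal packing achieves that bound: [33,10,5] [13,12,9,7,7] → 2 hosts.
Excess: 3 − 2 = 1.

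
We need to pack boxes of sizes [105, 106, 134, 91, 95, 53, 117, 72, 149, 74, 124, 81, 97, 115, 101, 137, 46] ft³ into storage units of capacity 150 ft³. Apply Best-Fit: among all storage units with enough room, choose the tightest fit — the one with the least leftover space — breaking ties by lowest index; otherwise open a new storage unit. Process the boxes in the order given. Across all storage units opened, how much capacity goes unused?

403

Put 105 ft³ in storage unit 1; 45 ft³ remain.
Put 106 ft³ in storage unit 2; 44 ft³ remain.
Put 134 ft³ in storage unit 3; 16 ft³ remain.
Put 91 ft³ in storage unit 4; 59 ft³ remain.
Put 95 ft³ in storage unit 5; 55 ft³ remain.
Put 53 ft³ in storage unit 5; 2 ft³ remain.
Put 117 ft³ in storage unit 6; 33 ft³ remain.
Put 72 ft³ in storage unit 7; 78 ft³ remain.
Put 149 ft³ in storage unit 8; 1 ft³ remain.
Put 74 ft³ in storage unit 7; 4 ft³ remain.
Put 124 ft³ in storage unit 9; 26 ft³ remain.
Put 81 ft³ in storage unit 10; 69 ft³ remain.
Put 97 ft³ in storage unit 11; 53 ft³ remain.
Put 115 ft³ in storage unit 12; 35 ft³ remain.
Put 101 ft³ in storage unit 13; 49 ft³ remain.
Put 137 ft³ in storage unit 14; 13 ft³ remain.
Put 46 ft³ in storage unit 13; 3 ft³ remain.
14 storage units × 150 ft³ = 2100 ft³; used 1697 ft³; unused 403 ft³.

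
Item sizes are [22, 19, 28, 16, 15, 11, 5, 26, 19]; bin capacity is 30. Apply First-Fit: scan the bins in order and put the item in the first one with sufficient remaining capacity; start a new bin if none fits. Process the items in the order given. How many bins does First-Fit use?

bin 1: place 22, 8 left
bin 2: place 19, 11 left
bin 3: place 28, 2 left
bin 4: place 16, 14 left
bin 5: place 15, 15 left
bin 2: place 11, 0 left
bin 1: place 5, 3 left
bin 6: place 26, 4 left
bin 7: place 19, 11 left
Final bins: [22,5] [19,11] [28] [16] [15] [26] [19].

7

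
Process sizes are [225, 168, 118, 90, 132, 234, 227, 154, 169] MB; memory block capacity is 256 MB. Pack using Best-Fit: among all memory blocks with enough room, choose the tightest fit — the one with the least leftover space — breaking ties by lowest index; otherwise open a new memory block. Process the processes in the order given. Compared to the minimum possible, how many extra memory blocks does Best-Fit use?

Best-Fit: [225] [168] [118,90] [132] [234] [227] [154] [169] → 8 memory blocks.
7 processes exceed 128 MB (half the capacity), and no two of those can share a memory block, so at least 7 memory blocks are needed.
An optimal packing achieves that bound: [234] [227] [225] [169] [168] [154,90] [132,118] → 7 memory blocks.
Excess: 8 − 7 = 1.

1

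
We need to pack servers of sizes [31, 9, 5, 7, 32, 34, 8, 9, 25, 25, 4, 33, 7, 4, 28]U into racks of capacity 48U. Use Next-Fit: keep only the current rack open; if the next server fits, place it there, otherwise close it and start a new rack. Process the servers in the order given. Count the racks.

rack 1: place 31U, 17U left
rack 1: place 9U, 8U left
rack 1: place 5U, 3U left
rack 2: place 7U, 41U left
rack 2: place 32U, 9U left
rack 3: place 34U, 14U left
rack 3: place 8U, 6U left
rack 4: place 9U, 39U left
rack 4: place 25U, 14U left
rack 5: place 25U, 23U left
rack 5: place 4U, 19U left
rack 6: place 33U, 15U left
rack 6: place 7U, 8U left
rack 6: place 4U, 4U left
rack 7: place 28U, 20U left
Final racks: [31,9,5] [7,32] [34,8] [9,25] [25,4] [33,7,4] [28].

7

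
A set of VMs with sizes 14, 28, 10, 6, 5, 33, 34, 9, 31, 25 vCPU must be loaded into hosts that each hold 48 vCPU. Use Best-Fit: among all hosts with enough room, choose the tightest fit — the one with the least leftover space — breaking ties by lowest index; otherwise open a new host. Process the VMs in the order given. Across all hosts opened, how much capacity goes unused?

45

14 vCPU → host 1 (remaining 34 vCPU)
28 vCPU → host 1 (remaining 6 vCPU)
10 vCPU → host 2 (remaining 38 vCPU)
6 vCPU → host 1 (remaining 0 vCPU)
5 vCPU → host 2 (remaining 33 vCPU)
33 vCPU → host 2 (remaining 0 vCPU)
34 vCPU → host 3 (remaining 14 vCPU)
9 vCPU → host 3 (remaining 5 vCPU)
31 vCPU → host 4 (remaining 17 vCPU)
25 vCPU → host 5 (remaining 23 vCPU)
5 hosts × 48 vCPU = 240 vCPU; used 195 vCPU; unused 45 vCPU.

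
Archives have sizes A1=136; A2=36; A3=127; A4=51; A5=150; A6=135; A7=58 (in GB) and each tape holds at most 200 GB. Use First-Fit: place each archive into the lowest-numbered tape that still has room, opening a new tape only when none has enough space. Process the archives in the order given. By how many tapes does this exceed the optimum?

First-Fit: [136,36] [127,51] [150] [135,58] → 4 tapes.
Total size 693 GB; any packing needs at least ⌈693/200⌉ = 4 tapes.
So 4 is already optimal.

0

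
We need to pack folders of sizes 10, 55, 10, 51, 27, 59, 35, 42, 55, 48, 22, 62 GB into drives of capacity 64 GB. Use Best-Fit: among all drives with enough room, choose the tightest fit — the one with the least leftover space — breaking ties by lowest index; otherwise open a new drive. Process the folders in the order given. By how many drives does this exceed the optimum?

1

Best-Fit: [10,10,27] [55] [51] [59] [35] [42,22] [55] [48] [62] → 9 drives.
Total size 476 GB; any packing needs at least ⌈476/64⌉ = 8 drives.
An optimal packing achieves that bound: [62] [59] [55] [55] [51,10] [48,10] [42,22] [35,27] → 8 drives.
Excess: 9 − 8 = 1.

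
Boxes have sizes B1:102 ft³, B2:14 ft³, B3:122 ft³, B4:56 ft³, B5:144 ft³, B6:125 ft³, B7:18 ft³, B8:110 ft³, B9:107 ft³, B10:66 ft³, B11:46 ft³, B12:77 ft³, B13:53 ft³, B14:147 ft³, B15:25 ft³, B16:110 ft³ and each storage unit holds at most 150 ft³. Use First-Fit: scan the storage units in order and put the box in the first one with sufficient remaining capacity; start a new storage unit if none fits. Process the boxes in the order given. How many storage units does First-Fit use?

11 storage units

B1 (102 ft³) → storage unit 1 (remaining 48 ft³)
B2 (14 ft³) → storage unit 1 (remaining 34 ft³)
B3 (122 ft³) → storage unit 2 (remaining 28 ft³)
B4 (56 ft³) → storage unit 3 (remaining 94 ft³)
B5 (144 ft³) → storage unit 4 (remaining 6 ft³)
B6 (125 ft³) → storage unit 5 (remaining 25 ft³)
B7 (18 ft³) → storage unit 1 (remaining 16 ft³)
B8 (110 ft³) → storage unit 6 (remaining 40 ft³)
B9 (107 ft³) → storage unit 7 (remaining 43 ft³)
B10 (66 ft³) → storage unit 3 (remaining 28 ft³)
B11 (46 ft³) → storage unit 8 (remaining 104 ft³)
B12 (77 ft³) → storage unit 8 (remaining 27 ft³)
B13 (53 ft³) → storage unit 9 (remaining 97 ft³)
B14 (147 ft³) → storage unit 10 (remaining 3 ft³)
B15 (25 ft³) → storage unit 2 (remaining 3 ft³)
B16 (110 ft³) → storage unit 11 (remaining 40 ft³)
Final storage units: [102,14,18] [122,25] [56,66] [144] [125] [110] [107] [46,77] [53] [147] [110].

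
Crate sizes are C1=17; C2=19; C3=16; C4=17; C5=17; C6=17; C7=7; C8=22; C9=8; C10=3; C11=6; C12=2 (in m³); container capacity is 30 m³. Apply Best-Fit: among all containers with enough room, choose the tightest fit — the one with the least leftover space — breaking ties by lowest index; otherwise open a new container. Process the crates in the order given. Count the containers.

Put C1 (17 m³) in container 1; 13 m³ remain.
Put C2 (19 m³) in container 2; 11 m³ remain.
Put C3 (16 m³) in container 3; 14 m³ remain.
Put C4 (17 m³) in container 4; 13 m³ remain.
Put C5 (17 m³) in container 5; 13 m³ remain.
Put C6 (17 m³) in container 6; 13 m³ remain.
Put C7 (7 m³) in container 2; 4 m³ remain.
Put C8 (22 m³) in container 7; 8 m³ remain.
Put C9 (8 m³) in container 7; 0 m³ remain.
Put C10 (3 m³) in container 2; 1 m³ remain.
Put C11 (6 m³) in container 1; 7 m³ remain.
Put C12 (2 m³) in container 1; 5 m³ remain.

7 containers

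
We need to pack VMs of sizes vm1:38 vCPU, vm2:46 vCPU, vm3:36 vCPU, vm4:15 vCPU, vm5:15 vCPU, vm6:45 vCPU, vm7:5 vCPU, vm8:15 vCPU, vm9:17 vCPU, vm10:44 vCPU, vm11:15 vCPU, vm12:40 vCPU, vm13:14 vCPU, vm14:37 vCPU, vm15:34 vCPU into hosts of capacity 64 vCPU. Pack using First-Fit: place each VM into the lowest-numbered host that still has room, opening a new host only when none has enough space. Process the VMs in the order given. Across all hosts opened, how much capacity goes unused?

vm1 (38 vCPU) → host 1 (remaining 26 vCPU)
vm2 (46 vCPU) → host 2 (remaining 18 vCPU)
vm3 (36 vCPU) → host 3 (remaining 28 vCPU)
vm4 (15 vCPU) → host 1 (remaining 11 vCPU)
vm5 (15 vCPU) → host 2 (remaining 3 vCPU)
vm6 (45 vCPU) → host 4 (remaining 19 vCPU)
vm7 (5 vCPU) → host 1 (remaining 6 vCPU)
vm8 (15 vCPU) → host 3 (remaining 13 vCPU)
vm9 (17 vCPU) → host 4 (remaining 2 vCPU)
vm10 (44 vCPU) → host 5 (remaining 20 vCPU)
vm11 (15 vCPU) → host 5 (remaining 5 vCPU)
vm12 (40 vCPU) → host 6 (remaining 24 vCPU)
vm13 (14 vCPU) → host 6 (remaining 10 vCPU)
vm14 (37 vCPU) → host 7 (remaining 27 vCPU)
vm15 (34 vCPU) → host 8 (remaining 30 vCPU)
8 hosts × 64 vCPU = 512 vCPU; used 416 vCPU; unused 96 vCPU.

96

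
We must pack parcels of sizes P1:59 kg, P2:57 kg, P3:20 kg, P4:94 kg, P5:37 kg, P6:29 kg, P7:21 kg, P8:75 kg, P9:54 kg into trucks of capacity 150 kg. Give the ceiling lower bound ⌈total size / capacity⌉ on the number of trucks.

Total size = 59 + 57 + 20 + 94 + 37 + 29 + 21 + 75 + 54 = 446 kg.
⌈446 / 150⌉ = 3.

3 trucks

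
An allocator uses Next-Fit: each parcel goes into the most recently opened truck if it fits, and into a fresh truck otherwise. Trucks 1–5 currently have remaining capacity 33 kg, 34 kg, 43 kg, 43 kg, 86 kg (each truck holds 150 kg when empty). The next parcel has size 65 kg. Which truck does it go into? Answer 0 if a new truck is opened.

Next-Fit only looks at truck 5, which has 86 kg free.
65 kg fits there.

5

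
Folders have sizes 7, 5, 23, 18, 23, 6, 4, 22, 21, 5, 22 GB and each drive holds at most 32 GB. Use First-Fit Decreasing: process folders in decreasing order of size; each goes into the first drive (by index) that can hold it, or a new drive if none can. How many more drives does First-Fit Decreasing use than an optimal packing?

0

First-Fit Decreasing: [23,7] [23,6] [22,5,5] [22,4] [21] [18] → 6 drives.
6 folders exceed 16 GB (half the capacity), and no two of those can share a drive, so at least 6 drives are needed.
So 6 is already optimal.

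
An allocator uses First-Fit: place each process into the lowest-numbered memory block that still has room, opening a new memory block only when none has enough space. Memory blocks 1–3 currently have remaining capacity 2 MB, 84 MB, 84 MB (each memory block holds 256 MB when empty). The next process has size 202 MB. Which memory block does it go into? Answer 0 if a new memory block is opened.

No memory block has ≥ 202 MB free, so a new memory block is opened.

0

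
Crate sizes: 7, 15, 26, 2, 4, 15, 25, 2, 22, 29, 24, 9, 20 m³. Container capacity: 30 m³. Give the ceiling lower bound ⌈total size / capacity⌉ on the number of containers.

Total size = 7 + 15 + 26 + 2 + 4 + 15 + 25 + 2 + 22 + 29 + 24 + 9 + 20 = 200 m³.
⌈200 / 30⌉ = 7.

7 containers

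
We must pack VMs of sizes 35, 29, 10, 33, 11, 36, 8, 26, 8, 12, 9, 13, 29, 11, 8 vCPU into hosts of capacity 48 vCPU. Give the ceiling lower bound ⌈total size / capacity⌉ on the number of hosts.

Total size = 35 + 29 + 10 + 33 + 11 + 36 + 8 + 26 + 8 + 12 + 9 + 13 + 29 + 11 + 8 = 278 vCPU.
⌈278 / 48⌉ = 6.

6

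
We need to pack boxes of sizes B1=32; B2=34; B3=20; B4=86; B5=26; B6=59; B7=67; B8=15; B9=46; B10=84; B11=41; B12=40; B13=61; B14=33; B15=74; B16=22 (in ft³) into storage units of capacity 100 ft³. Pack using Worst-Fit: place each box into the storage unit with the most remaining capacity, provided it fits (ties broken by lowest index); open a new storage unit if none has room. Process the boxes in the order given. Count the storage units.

9

storage unit 1: place B1 (32 ft³), 68 ft³ left
storage unit 1: place B2 (34 ft³), 34 ft³ left
storage unit 1: place B3 (20 ft³), 14 ft³ left
storage unit 2: place B4 (86 ft³), 14 ft³ left
storage unit 3: place B5 (26 ft³), 74 ft³ left
storage unit 3: place B6 (59 ft³), 15 ft³ left
storage unit 4: place B7 (67 ft³), 33 ft³ left
storage unit 4: place B8 (15 ft³), 18 ft³ left
storage unit 5: place B9 (46 ft³), 54 ft³ left
storage unit 6: place B10 (84 ft³), 16 ft³ left
storage unit 5: place B11 (41 ft³), 13 ft³ left
storage unit 7: place B12 (40 ft³), 60 ft³ left
storage unit 8: place B13 (61 ft³), 39 ft³ left
storage unit 7: place B14 (33 ft³), 27 ft³ left
storage unit 9: place B15 (74 ft³), 26 ft³ left
storage unit 8: place B16 (22 ft³), 17 ft³ left
Final storage units: [32,34,20] [86] [26,59] [67,15] [46,41] [84] [40,33] [61,22] [74].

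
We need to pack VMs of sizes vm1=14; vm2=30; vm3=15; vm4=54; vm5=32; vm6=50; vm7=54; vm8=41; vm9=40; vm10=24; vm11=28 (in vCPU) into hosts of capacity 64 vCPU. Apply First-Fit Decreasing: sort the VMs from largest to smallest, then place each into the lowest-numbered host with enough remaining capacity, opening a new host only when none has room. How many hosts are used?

7 hosts

Sorted descending: 54, 54, 50, 41, 40, 32, 30, 28, 24, 15, 14.
Put 54 vCPU in host 1; 10 vCPU remain.
Put 54 vCPU in host 2; 10 vCPU remain.
Put 50 vCPU in host 3; 14 vCPU remain.
Put 41 vCPU in host 4; 23 vCPU remain.
Put 40 vCPU in host 5; 24 vCPU remain.
Put 32 vCPU in host 6; 32 vCPU remain.
Put 30 vCPU in host 6; 2 vCPU remain.
Put 28 vCPU in host 7; 36 vCPU remain.
Put 24 vCPU in host 5; 0 vCPU remain.
Put 15 vCPU in host 4; 8 vCPU remain.
Put 14 vCPU in host 3; 0 vCPU remain.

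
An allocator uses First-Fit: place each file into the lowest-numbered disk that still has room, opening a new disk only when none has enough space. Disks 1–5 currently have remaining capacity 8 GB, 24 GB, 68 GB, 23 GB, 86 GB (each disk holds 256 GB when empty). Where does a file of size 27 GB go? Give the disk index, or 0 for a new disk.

3

Disks with room: disk 3 (68 GB), disk 5 (86 GB).
The first with room is disk 3.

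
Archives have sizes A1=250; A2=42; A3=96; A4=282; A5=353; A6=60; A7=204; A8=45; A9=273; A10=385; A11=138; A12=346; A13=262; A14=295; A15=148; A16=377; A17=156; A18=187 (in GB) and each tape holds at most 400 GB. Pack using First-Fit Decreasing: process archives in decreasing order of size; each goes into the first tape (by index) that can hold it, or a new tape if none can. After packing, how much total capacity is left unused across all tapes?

Sorted descending: 385, 377, 353, 346, 295, 282, 273, 262, 250, 204, 187, 156, 148, 138, 96, 60, 45, 42.
385 GB → tape 1 (remaining 15 GB)
377 GB → tape 2 (remaining 23 GB)
353 GB → tape 3 (remaining 47 GB)
346 GB → tape 4 (remaining 54 GB)
295 GB → tape 5 (remaining 105 GB)
282 GB → tape 6 (remaining 118 GB)
273 GB → tape 7 (remaining 127 GB)
262 GB → tape 8 (remaining 138 GB)
250 GB → tape 9 (remaining 150 GB)
204 GB → tape 10 (remaining 196 GB)
187 GB → tape 10 (remaining 9 GB)
156 GB → tape 11 (remaining 244 GB)
148 GB → tape 9 (remaining 2 GB)
138 GB → tape 8 (remaining 0 GB)
96 GB → tape 5 (remaining 9 GB)
60 GB → tape 6 (remaining 58 GB)
45 GB → tape 3 (remaining 2 GB)
42 GB → tape 4 (remaining 12 GB)
11 tapes × 400 GB = 4400 GB; used 3899 GB; unused 501 GB.

501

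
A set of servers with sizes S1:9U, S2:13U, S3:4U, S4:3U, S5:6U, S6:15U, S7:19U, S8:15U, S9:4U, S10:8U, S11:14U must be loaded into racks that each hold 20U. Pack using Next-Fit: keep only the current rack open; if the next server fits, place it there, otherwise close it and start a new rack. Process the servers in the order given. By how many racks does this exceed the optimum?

2

Next-Fit: [9] [13,4,3] [6] [15] [19] [15,4] [8] [14] → 8 racks.
Total size 110U; any packing needs at least ⌈110/20⌉ = 6 racks.
An optimal packing achieves that bound: [19] [15,4] [15,4] [14,6] [13,3] [9,8] → 6 racks.
Excess: 8 − 6 = 2.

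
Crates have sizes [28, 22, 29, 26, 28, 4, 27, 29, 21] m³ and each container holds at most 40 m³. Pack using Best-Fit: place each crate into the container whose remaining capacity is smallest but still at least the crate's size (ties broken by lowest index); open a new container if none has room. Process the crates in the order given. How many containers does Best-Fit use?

Put 28 m³ in container 1; 12 m³ remain.
Put 22 m³ in container 2; 18 m³ remain.
Put 29 m³ in container 3; 11 m³ remain.
Put 26 m³ in container 4; 14 m³ remain.
Put 28 m³ in container 5; 12 m³ remain.
Put 4 m³ in container 3; 7 m³ remain.
Put 27 m³ in container 6; 13 m³ remain.
Put 29 m³ in container 7; 11 m³ remain.
Put 21 m³ in container 8; 19 m³ remain.

8 containers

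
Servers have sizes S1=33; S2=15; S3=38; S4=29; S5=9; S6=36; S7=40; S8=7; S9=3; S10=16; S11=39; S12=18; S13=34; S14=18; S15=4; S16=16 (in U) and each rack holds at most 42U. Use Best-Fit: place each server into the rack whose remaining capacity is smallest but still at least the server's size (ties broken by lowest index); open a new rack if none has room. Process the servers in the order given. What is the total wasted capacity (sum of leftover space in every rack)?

S1 (33U) → rack 1 (remaining 9U)
S2 (15U) → rack 2 (remaining 27U)
S3 (38U) → rack 3 (remaining 4U)
S4 (29U) → rack 4 (remaining 13U)
S5 (9U) → rack 1 (remaining 0U)
S6 (36U) → rack 5 (remaining 6U)
S7 (40U) → rack 6 (remaining 2U)
S8 (7U) → rack 4 (remaining 6U)
S9 (3U) → rack 3 (remaining 1U)
S10 (16U) → rack 2 (remaining 11U)
S11 (39U) → rack 7 (remaining 3U)
S12 (18U) → rack 8 (remaining 24U)
S13 (34U) → rack 9 (remaining 8U)
S14 (18U) → rack 8 (remaining 6U)
S15 (4U) → rack 4 (remaining 2U)
S16 (16U) → rack 10 (remaining 26U)
10 racks × 42U = 420U; used 355U; unused 65U.

65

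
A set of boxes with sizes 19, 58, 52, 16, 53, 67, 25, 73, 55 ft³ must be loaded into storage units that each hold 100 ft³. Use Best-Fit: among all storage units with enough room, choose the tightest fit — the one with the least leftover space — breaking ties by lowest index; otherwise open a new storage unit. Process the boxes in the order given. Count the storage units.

6 storage units

Put 19 ft³ in storage unit 1; 81 ft³ remain.
Put 58 ft³ in storage unit 1; 23 ft³ remain.
Put 52 ft³ in storage unit 2; 48 ft³ remain.
Put 16 ft³ in storage unit 1; 7 ft³ remain.
Put 53 ft³ in storage unit 3; 47 ft³ remain.
Put 67 ft³ in storage unit 4; 33 ft³ remain.
Put 25 ft³ in storage unit 4; 8 ft³ remain.
Put 73 ft³ in storage unit 5; 27 ft³ remain.
Put 55 ft³ in storage unit 6; 45 ft³ remain.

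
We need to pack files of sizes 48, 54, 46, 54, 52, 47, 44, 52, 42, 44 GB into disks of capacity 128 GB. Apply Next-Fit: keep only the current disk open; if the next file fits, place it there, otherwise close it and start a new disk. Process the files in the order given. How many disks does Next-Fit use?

5

48 GB → disk 1 (remaining 80 GB)
54 GB → disk 1 (remaining 26 GB)
46 GB → disk 2 (remaining 82 GB)
54 GB → disk 2 (remaining 28 GB)
52 GB → disk 3 (remaining 76 GB)
47 GB → disk 3 (remaining 29 GB)
44 GB → disk 4 (remaining 84 GB)
52 GB → disk 4 (remaining 32 GB)
42 GB → disk 5 (remaining 86 GB)
44 GB → disk 5 (remaining 42 GB)
Final disks: [48,54] [46,54] [52,47] [44,52] [42,44].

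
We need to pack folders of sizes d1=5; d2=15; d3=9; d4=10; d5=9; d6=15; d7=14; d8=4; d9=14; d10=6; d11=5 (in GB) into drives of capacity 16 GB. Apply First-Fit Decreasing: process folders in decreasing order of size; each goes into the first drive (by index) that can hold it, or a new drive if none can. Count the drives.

Sorted descending: 15, 15, 14, 14, 10, 9, 9, 6, 5, 5, 4.
Put 15 GB in drive 1; 1 GB remain.
Put 15 GB in drive 2; 1 GB remain.
Put 14 GB in drive 3; 2 GB remain.
Put 14 GB in drive 4; 2 GB remain.
Put 10 GB in drive 5; 6 GB remain.
Put 9 GB in drive 6; 7 GB remain.
Put 9 GB in drive 7; 7 GB remain.
Put 6 GB in drive 5; 0 GB remain.
Put 5 GB in drive 6; 2 GB remain.
Put 5 GB in drive 7; 2 GB remain.
Put 4 GB in drive 8; 12 GB remain.

8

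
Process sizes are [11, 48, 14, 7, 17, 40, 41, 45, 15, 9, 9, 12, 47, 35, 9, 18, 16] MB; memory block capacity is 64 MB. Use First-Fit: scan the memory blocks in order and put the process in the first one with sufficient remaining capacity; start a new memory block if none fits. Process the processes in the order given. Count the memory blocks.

memory block 1: place 11 MB, 53 MB left
memory block 1: place 48 MB, 5 MB left
memory block 2: place 14 MB, 50 MB left
memory block 2: place 7 MB, 43 MB left
memory block 2: place 17 MB, 26 MB left
memory block 3: place 40 MB, 24 MB left
memory block 4: place 41 MB, 23 MB left
memory block 5: place 45 MB, 19 MB left
memory block 2: place 15 MB, 11 MB left
memory block 2: place 9 MB, 2 MB left
memory block 3: place 9 MB, 15 MB left
memory block 3: place 12 MB, 3 MB left
memory block 6: place 47 MB, 17 MB left
memory block 7: place 35 MB, 29 MB left
memory block 4: place 9 MB, 14 MB left
memory block 5: place 18 MB, 1 MB left
memory block 6: place 16 MB, 1 MB left
Final memory blocks: [11,48] [14,7,17,15,9] [40,9,12] [41,9] [45,18] [47,16] [35].

7 memory blocks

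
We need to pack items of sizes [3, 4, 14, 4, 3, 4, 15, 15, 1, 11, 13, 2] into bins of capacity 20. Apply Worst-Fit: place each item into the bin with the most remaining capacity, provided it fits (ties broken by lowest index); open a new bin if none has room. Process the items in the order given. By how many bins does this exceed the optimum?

Worst-Fit: [3,4,4,3,4] [14,1] [15] [15] [11,2] [13] → 6 bins.
Total size 89; any packing needs at least ⌈89/20⌉ = 5 bins.
An optimal packing achieves that bound: [15,4,1] [15,4] [14,4,2] [13,3,3] [11] → 5 bins.
Excess: 6 − 5 = 1.

1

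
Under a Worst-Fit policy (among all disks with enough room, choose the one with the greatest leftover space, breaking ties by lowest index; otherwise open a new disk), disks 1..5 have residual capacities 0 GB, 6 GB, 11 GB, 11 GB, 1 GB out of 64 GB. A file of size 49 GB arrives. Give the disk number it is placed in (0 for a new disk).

No disk has ≥ 49 GB free, so a new disk is opened.

0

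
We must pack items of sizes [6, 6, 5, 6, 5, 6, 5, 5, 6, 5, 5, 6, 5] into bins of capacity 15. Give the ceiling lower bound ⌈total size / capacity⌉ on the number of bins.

Total size = 6 + 6 + 5 + 6 + 5 + 6 + 5 + 5 + 6 + 5 + 5 + 6 + 5 = 71.
⌈71 / 15⌉ = 5.

5 bins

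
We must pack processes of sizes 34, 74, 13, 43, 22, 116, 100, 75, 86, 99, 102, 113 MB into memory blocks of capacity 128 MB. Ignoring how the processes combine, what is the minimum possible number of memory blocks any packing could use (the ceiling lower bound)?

7

Total size = 34 + 74 + 13 + 43 + 22 + 116 + 100 + 75 + 86 + 99 + 102 + 113 = 877 MB.
⌈877 / 128⌉ = 7.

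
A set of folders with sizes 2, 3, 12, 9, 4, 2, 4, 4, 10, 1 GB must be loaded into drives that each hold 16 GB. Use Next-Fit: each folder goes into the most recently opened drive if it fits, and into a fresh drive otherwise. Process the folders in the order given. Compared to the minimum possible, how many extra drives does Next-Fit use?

Next-Fit: [2,3] [12] [9,4,2] [4,4] [10,1] → 5 drives.
Total size 51 GB; any packing needs at least ⌈51/16⌉ = 4 drives.
An optimal packing achieves that bound: [12,4] [10,4,2] [9,4,3] [2,1] → 4 drives.
Excess: 5 − 4 = 1.

1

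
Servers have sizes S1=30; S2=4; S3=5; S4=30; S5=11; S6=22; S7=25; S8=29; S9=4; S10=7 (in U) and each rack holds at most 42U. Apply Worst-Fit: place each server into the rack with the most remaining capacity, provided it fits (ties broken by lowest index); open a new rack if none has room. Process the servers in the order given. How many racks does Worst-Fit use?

rack 1: place S1 (30U), 12U left
rack 1: place S2 (4U), 8U left
rack 1: place S3 (5U), 3U left
rack 2: place S4 (30U), 12U left
rack 2: place S5 (11U), 1U left
rack 3: place S6 (22U), 20U left
rack 4: place S7 (25U), 17U left
rack 5: place S8 (29U), 13U left
rack 3: place S9 (4U), 16U left
rack 4: place S10 (7U), 10U left
Final racks: [30,4,5] [30,11] [22,4] [25,7] [29].

5 racks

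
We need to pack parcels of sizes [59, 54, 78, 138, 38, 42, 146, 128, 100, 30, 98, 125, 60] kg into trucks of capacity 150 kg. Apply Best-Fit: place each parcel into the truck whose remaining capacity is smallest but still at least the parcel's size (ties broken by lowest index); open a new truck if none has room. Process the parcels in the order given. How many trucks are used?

59 kg → truck 1 (remaining 91 kg)
54 kg → truck 1 (remaining 37 kg)
78 kg → truck 2 (remaining 72 kg)
138 kg → truck 3 (remaining 12 kg)
38 kg → truck 2 (remaining 34 kg)
42 kg → truck 4 (remaining 108 kg)
146 kg → truck 5 (remaining 4 kg)
128 kg → truck 6 (remaining 22 kg)
100 kg → truck 4 (remaining 8 kg)
30 kg → truck 2 (remaining 4 kg)
98 kg → truck 7 (remaining 52 kg)
125 kg → truck 8 (remaining 25 kg)
60 kg → truck 9 (remaining 90 kg)
Final trucks: [59,54] [78,38,30] [138] [42,100] [146] [128] [98] [125] [60].

9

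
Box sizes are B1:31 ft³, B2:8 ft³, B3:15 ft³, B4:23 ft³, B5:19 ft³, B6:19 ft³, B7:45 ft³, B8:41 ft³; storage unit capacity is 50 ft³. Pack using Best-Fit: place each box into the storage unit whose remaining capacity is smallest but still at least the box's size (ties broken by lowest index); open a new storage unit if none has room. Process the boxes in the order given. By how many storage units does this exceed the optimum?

0

Best-Fit: [31,8] [15,23] [19,19] [45] [41] → 5 storage units.
Total size 201 ft³; any packing needs at least ⌈201/50⌉ = 5 storage units.
So 5 is already optimal.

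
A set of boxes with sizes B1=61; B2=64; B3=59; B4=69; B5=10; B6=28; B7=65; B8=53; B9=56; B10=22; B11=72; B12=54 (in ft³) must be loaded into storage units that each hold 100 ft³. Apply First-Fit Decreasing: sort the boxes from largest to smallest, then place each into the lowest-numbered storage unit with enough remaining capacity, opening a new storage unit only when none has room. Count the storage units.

9 storage units

Sorted descending: 72, 69, 65, 64, 61, 59, 56, 54, 53, 28, 22, 10.
storage unit 1: place 72 ft³, 28 ft³ left
storage unit 2: place 69 ft³, 31 ft³ left
storage unit 3: place 65 ft³, 35 ft³ left
storage unit 4: place 64 ft³, 36 ft³ left
storage unit 5: place 61 ft³, 39 ft³ left
storage unit 6: place 59 ft³, 41 ft³ left
storage unit 7: place 56 ft³, 44 ft³ left
storage unit 8: place 54 ft³, 46 ft³ left
storage unit 9: place 53 ft³, 47 ft³ left
storage unit 1: place 28 ft³, 0 ft³ left
storage unit 2: place 22 ft³, 9 ft³ left
storage unit 3: place 10 ft³, 25 ft³ left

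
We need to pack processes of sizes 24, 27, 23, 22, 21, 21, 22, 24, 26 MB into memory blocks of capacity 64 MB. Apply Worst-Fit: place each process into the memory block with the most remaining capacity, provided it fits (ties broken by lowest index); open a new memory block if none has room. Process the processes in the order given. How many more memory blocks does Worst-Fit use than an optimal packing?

0

Worst-Fit: [24,27] [23,22] [21,21,22] [24,26] → 4 memory blocks.
Total size 210 MB; any packing needs at least ⌈210/64⌉ = 4 memory blocks.
So 4 is already optimal.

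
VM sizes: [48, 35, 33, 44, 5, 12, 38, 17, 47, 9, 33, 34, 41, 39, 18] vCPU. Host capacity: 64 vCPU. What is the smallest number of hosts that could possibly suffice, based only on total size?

Total size = 48 + 35 + 33 + 44 + 5 + 12 + 38 + 17 + 47 + 9 + 33 + 34 + 41 + 39 + 18 = 453 vCPU.
⌈453 / 64⌉ = 8.

8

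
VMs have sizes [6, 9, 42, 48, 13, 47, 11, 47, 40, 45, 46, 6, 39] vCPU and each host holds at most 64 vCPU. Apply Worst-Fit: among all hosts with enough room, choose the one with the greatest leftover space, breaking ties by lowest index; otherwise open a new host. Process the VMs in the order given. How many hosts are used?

6 vCPU → host 1 (remaining 58 vCPU)
9 vCPU → host 1 (remaining 49 vCPU)
42 vCPU → host 1 (remaining 7 vCPU)
48 vCPU → host 2 (remaining 16 vCPU)
13 vCPU → host 2 (remaining 3 vCPU)
47 vCPU → host 3 (remaining 17 vCPU)
11 vCPU → host 3 (remaining 6 vCPU)
47 vCPU → host 4 (remaining 17 vCPU)
40 vCPU → host 5 (remaining 24 vCPU)
45 vCPU → host 6 (remaining 19 vCPU)
46 vCPU → host 7 (remaining 18 vCPU)
6 vCPU → host 5 (remaining 18 vCPU)
39 vCPU → host 8 (remaining 25 vCPU)
Final hosts: [6,9,42] [48,13] [47,11] [47] [40,6] [45] [46] [39].

8 hosts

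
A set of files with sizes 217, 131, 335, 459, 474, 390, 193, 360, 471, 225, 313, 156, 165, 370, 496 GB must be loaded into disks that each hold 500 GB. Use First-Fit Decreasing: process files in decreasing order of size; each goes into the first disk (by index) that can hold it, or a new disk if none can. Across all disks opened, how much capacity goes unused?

745

Sorted descending: 496, 474, 471, 459, 390, 370, 360, 335, 313, 225, 217, 193, 165, 156, 131.
Put 496 GB in disk 1; 4 GB remain.
Put 474 GB in disk 2; 26 GB remain.
Put 471 GB in disk 3; 29 GB remain.
Put 459 GB in disk 4; 41 GB remain.
Put 390 GB in disk 5; 110 GB remain.
Put 370 GB in disk 6; 130 GB remain.
Put 360 GB in disk 7; 140 GB remain.
Put 335 GB in disk 8; 165 GB remain.
Put 313 GB in disk 9; 187 GB remain.
Put 225 GB in disk 10; 275 GB remain.
Put 217 GB in disk 10; 58 GB remain.
Put 193 GB in disk 11; 307 GB remain.
Put 165 GB in disk 8; 0 GB remain.
Put 156 GB in disk 9; 31 GB remain.
Put 131 GB in disk 7; 9 GB remain.
11 disks × 500 GB = 5500 GB; used 4755 GB; unused 745 GB.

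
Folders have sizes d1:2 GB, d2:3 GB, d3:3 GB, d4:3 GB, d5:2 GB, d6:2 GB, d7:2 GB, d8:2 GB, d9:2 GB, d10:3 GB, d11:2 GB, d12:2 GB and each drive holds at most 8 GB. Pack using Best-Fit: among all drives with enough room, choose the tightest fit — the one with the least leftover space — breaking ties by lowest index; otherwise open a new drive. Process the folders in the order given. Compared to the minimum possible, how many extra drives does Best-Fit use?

0

Best-Fit: [2,3,3] [3,2,2] [2,2,2,2] [3,2] → 4 drives.
Total size 28 GB; any packing needs at least ⌈28/8⌉ = 4 drives.
So 4 is already optimal.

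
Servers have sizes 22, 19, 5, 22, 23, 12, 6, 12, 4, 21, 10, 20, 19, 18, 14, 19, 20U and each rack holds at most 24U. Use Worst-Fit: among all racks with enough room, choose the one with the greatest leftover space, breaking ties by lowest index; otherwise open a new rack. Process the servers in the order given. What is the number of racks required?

13 racks

rack 1: place 22U, 2U left
rack 2: place 19U, 5U left
rack 2: place 5U, 0U left
rack 3: place 22U, 2U left
rack 4: place 23U, 1U left
rack 5: place 12U, 12U left
rack 5: place 6U, 6U left
rack 6: place 12U, 12U left
rack 6: place 4U, 8U left
rack 7: place 21U, 3U left
rack 8: place 10U, 14U left
rack 9: place 20U, 4U left
rack 10: place 19U, 5U left
rack 11: place 18U, 6U left
rack 8: place 14U, 0U left
rack 12: place 19U, 5U left
rack 13: place 20U, 4U left
Final racks: [22] [19,5] [22] [23] [12,6] [12,4] [21] [10,14] [20] [19] [18] [19] [20].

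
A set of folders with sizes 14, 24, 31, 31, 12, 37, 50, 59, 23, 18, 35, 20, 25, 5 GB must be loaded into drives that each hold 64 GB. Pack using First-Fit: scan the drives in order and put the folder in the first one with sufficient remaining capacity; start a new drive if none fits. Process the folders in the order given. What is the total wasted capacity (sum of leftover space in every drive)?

14 GB → drive 1 (remaining 50 GB)
24 GB → drive 1 (remaining 26 GB)
31 GB → drive 2 (remaining 33 GB)
31 GB → drive 2 (remaining 2 GB)
12 GB → drive 1 (remaining 14 GB)
37 GB → drive 3 (remaining 27 GB)
50 GB → drive 4 (remaining 14 GB)
59 GB → drive 5 (remaining 5 GB)
23 GB → drive 3 (remaining 4 GB)
18 GB → drive 6 (remaining 46 GB)
35 GB → drive 6 (remaining 11 GB)
20 GB → drive 7 (remaining 44 GB)
25 GB → drive 7 (remaining 19 GB)
5 GB → drive 1 (remaining 9 GB)
7 drives × 64 GB = 448 GB; used 384 GB; unused 64 GB.

64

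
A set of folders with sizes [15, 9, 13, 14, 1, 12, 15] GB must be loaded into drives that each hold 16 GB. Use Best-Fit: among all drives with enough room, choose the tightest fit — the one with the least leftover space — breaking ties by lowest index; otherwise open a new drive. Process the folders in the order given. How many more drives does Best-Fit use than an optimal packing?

0

Best-Fit: [15,1] [9] [13] [14] [12] [15] → 6 drives.
6 folders exceed 8 GB (half the capacity), and no two of those can share a drive, so at least 6 drives are needed.
So 6 is already optimal.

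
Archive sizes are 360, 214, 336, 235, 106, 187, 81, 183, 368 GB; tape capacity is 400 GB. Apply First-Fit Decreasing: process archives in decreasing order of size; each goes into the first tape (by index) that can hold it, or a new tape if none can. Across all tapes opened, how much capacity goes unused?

330

Sorted descending: 368, 360, 336, 235, 214, 187, 183, 106, 81.
Put 368 GB in tape 1; 32 GB remain.
Put 360 GB in tape 2; 40 GB remain.
Put 336 GB in tape 3; 64 GB remain.
Put 235 GB in tape 4; 165 GB remain.
Put 214 GB in tape 5; 186 GB remain.
Put 187 GB in tape 6; 213 GB remain.
Put 183 GB in tape 5; 3 GB remain.
Put 106 GB in tape 4; 59 GB remain.
Put 81 GB in tape 6; 132 GB remain.
6 tapes × 400 GB = 2400 GB; used 2070 GB; unused 330 GB.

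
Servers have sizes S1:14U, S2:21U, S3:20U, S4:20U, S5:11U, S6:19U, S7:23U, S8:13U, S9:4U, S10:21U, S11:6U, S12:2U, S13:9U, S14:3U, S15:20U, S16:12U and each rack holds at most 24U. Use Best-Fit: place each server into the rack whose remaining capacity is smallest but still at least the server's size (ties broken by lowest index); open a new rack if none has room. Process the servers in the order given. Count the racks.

10 racks

S1 (14U) → rack 1 (remaining 10U)
S2 (21U) → rack 2 (remaining 3U)
S3 (20U) → rack 3 (remaining 4U)
S4 (20U) → rack 4 (remaining 4U)
S5 (11U) → rack 5 (remaining 13U)
S6 (19U) → rack 6 (remaining 5U)
S7 (23U) → rack 7 (remaining 1U)
S8 (13U) → rack 5 (remaining 0U)
S9 (4U) → rack 3 (remaining 0U)
S10 (21U) → rack 8 (remaining 3U)
S11 (6U) → rack 1 (remaining 4U)
S12 (2U) → rack 2 (remaining 1U)
S13 (9U) → rack 9 (remaining 15U)
S14 (3U) → rack 8 (remaining 0U)
S15 (20U) → rack 10 (remaining 4U)
S16 (12U) → rack 9 (remaining 3U)
Final racks: [14,6] [21,2] [20,4] [20] [11,13] [19] [23] [21,3] [9,12] [20].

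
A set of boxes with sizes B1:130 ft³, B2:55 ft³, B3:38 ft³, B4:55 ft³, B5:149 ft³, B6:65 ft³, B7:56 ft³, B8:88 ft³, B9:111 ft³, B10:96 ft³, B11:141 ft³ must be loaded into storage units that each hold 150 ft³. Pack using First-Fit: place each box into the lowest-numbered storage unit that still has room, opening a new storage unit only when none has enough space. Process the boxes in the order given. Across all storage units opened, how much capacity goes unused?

216

Put B1 (130 ft³) in storage unit 1; 20 ft³ remain.
Put B2 (55 ft³) in storage unit 2; 95 ft³ remain.
Put B3 (38 ft³) in storage unit 2; 57 ft³ remain.
Put B4 (55 ft³) in storage unit 2; 2 ft³ remain.
Put B5 (149 ft³) in storage unit 3; 1 ft³ remain.
Put B6 (65 ft³) in storage unit 4; 85 ft³ remain.
Put B7 (56 ft³) in storage unit 4; 29 ft³ remain.
Put B8 (88 ft³) in storage unit 5; 62 ft³ remain.
Put B9 (111 ft³) in storage unit 6; 39 ft³ remain.
Put B10 (96 ft³) in storage unit 7; 54 ft³ remain.
Put B11 (141 ft³) in storage unit 8; 9 ft³ remain.
8 storage units × 150 ft³ = 1200 ft³; used 984 ft³; unused 216 ft³.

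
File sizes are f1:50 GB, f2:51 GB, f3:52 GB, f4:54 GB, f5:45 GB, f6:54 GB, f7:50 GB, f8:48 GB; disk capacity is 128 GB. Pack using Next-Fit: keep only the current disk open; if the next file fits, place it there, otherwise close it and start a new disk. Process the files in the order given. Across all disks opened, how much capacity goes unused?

108

Put f1 (50 GB) in disk 1; 78 GB remain.
Put f2 (51 GB) in disk 1; 27 GB remain.
Put f3 (52 GB) in disk 2; 76 GB remain.
Put f4 (54 GB) in disk 2; 22 GB remain.
Put f5 (45 GB) in disk 3; 83 GB remain.
Put f6 (54 GB) in disk 3; 29 GB remain.
Put f7 (50 GB) in disk 4; 78 GB remain.
Put f8 (48 GB) in disk 4; 30 GB remain.
4 disks × 128 GB = 512 GB; used 404 GB; unused 108 GB.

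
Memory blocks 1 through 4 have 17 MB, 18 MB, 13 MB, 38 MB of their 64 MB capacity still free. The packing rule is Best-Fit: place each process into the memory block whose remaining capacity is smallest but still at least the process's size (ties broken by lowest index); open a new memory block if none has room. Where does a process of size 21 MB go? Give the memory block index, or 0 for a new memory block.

4

Memory blocks with room: memory block 4 (38 MB).
Tightest fit is memory block 4 with 38 MB free.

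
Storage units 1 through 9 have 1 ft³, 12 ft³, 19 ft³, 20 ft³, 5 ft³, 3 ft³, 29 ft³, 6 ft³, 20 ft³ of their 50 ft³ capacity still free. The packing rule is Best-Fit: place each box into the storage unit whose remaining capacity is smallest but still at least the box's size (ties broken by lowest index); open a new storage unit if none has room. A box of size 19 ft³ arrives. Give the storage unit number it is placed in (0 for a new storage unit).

Storage units with room: storage unit 3 (19 ft³), storage unit 4 (20 ft³), storage unit 7 (29 ft³), storage unit 9 (20 ft³).
Tightest fit is storage unit 3 with 19 ft³ free.

3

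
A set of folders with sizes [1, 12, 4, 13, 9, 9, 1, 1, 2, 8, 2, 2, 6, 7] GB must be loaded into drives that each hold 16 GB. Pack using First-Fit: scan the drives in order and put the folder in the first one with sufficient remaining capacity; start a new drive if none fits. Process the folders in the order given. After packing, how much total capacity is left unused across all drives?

1 GB → drive 1 (remaining 15 GB)
12 GB → drive 1 (remaining 3 GB)
4 GB → drive 2 (remaining 12 GB)
13 GB → drive 3 (remaining 3 GB)
9 GB → drive 2 (remaining 3 GB)
9 GB → drive 4 (remaining 7 GB)
1 GB → drive 1 (remaining 2 GB)
1 GB → drive 1 (remaining 1 GB)
2 GB → drive 2 (remaining 1 GB)
8 GB → drive 5 (remaining 8 GB)
2 GB → drive 3 (remaining 1 GB)
2 GB → drive 4 (remaining 5 GB)
6 GB → drive 5 (remaining 2 GB)
7 GB → drive 6 (remaining 9 GB)
6 drives × 16 GB = 96 GB; used 77 GB; unused 19 GB.

19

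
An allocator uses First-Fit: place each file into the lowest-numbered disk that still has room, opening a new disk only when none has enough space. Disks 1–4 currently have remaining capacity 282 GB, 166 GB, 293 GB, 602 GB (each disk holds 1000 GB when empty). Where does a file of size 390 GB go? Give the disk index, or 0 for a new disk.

Disks with room: disk 4 (602 GB).
The first with room is disk 4.

4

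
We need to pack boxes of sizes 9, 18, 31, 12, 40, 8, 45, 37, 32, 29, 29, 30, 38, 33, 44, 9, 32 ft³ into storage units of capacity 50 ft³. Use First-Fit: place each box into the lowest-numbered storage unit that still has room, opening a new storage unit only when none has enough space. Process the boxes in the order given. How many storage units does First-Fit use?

9 ft³ → storage unit 1 (remaining 41 ft³)
18 ft³ → storage unit 1 (remaining 23 ft³)
31 ft³ → storage unit 2 (remaining 19 ft³)
12 ft³ → storage unit 1 (remaining 11 ft³)
40 ft³ → storage unit 3 (remaining 10 ft³)
8 ft³ → storage unit 1 (remaining 3 ft³)
45 ft³ → storage unit 4 (remaining 5 ft³)
37 ft³ → storage unit 5 (remaining 13 ft³)
32 ft³ → storage unit 6 (remaining 18 ft³)
29 ft³ → storage unit 7 (remaining 21 ft³)
29 ft³ → storage unit 8 (remaining 21 ft³)
30 ft³ → storage unit 9 (remaining 20 ft³)
38 ft³ → storage unit 10 (remaining 12 ft³)
33 ft³ → storage unit 11 (remaining 17 ft³)
44 ft³ → storage unit 12 (remaining 6 ft³)
9 ft³ → storage unit 2 (remaining 10 ft³)
32 ft³ → storage unit 13 (remaining 18 ft³)
Final storage units: [9,18,12,8] [31,9] [40] [45] [37] [32] [29] [29] [30] [38] [33] [44] [32].

13 storage units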